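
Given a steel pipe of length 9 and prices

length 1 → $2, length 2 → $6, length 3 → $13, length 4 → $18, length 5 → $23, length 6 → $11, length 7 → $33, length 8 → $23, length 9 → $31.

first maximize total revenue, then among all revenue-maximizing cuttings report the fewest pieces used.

2

Let r[k] be the best obtainable value from length k. For each k, try every first piece i and keep the best of price[i] + r[k−i].
r[1] = 2
r[2] = max(2+2, 6+0) = 6
r[3] = max(2+6, 6+2, 13+0) = 13
r[4] = max(2+13, 6+6, 13+2, 18+0) = 18
r[5] = max(2+18, 6+13, 13+6, 18+2, 23+0) = 23
r[6] = max(2+23, 6+18, 13+13, 18+6, 23+2, 11+0) = 26
r[7] = max(2+26, 6+23, 13+18, …, 11+2, 33+0) = 33
r[8] = max(2+33, 6+26, 13+23, …, 33+2, 23+0) = 36
r[9] = max(2+36, 6+33, 13+26, …, 23+2, 31+0) = 41
Maximum revenue is $41.
Now minimize piece count subject to staying optimal: for each k, pieces[k] = 1 + min over i with p[i]+r[k−i]=r[k] of pieces[k−i].
pieces[6] = 2
pieces[7] = 1
pieces[8] = 2
pieces[9] = 2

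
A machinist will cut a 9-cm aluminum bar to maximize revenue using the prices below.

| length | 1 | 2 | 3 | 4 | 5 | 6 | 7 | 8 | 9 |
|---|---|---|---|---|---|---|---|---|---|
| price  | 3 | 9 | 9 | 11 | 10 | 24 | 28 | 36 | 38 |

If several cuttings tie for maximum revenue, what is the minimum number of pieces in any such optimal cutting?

2

Consider every possible first cut. r[k] is the best of p[i]+r[k−i] over all sellable i≤k.
r[1] = 3
r[2] = max(3+3, 9+0) = 9
r[3] = max(3+9, 9+3, 9+0) = 12
r[4] = max(3+12, 9+9, 9+3, 11+0) = 18
r[5] = max(3+18, 9+12, 9+9, 11+3, 10+0) = 21
r[6] = max(3+21, 9+18, 9+12, 11+9, 10+3, 24+0) = 27
r[7] = max(3+27, 9+21, 9+18, …, 24+3, 28+0) = 30
r[8] = max(3+30, 9+27, 9+21, …, 28+3, 36+0) = 36
r[9] = max(3+36, 9+30, 9+27, …, 36+3, 38+0) = 39
Maximum revenue is $39.
Now minimize piece count subject to staying optimal: for each k, pieces[k] = 1 + min over i with p[i]+r[k−i]=r[k] of pieces[k−i].
pieces[6] = 3
pieces[7] = 4
pieces[8] = 1
pieces[9] = 2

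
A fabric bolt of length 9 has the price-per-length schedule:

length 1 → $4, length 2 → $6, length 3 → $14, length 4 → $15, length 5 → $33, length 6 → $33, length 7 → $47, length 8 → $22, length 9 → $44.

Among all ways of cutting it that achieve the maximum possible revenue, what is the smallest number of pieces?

3

Let r[k] be the best obtainable value from length k. For each k, try every first piece i and keep the best of price[i] + r[k−i].
r[1] = 4
r[2] = max(4+4, 6+0) = 8
r[3] = max(4+8, 6+4, 14+0) = 14
r[4] = max(4+14, 6+8, 14+4, 15+0) = 18
r[5] = max(4+18, 6+14, 14+8, 15+4, 33+0) = 33
r[6] = max(4+33, 6+18, 14+14, 15+8, 33+4, 33+0) = 37
r[7] = max(4+37, 6+33, 14+18, …, 33+4, 47+0) = 47
r[8] = max(4+47, 6+37, 14+33, …, 47+4, 22+0) = 51
r[9] = max(4+51, 6+47, 14+37, …, 22+4, 44+0) = 55
Maximum revenue is $55.
Now minimize piece count subject to staying optimal: for each k, pieces[k] = 1 + min over i with p[i]+r[k−i]=r[k] of pieces[k−i].
pieces[6] = 2
pieces[7] = 1
pieces[8] = 2
pieces[9] = 3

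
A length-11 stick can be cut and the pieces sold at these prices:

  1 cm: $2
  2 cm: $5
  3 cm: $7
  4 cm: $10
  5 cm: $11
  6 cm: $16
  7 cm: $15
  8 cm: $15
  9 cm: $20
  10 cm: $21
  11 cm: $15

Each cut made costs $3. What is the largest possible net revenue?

24

Build net[k] bottom-up: net[k] = max over allowed piece i of (p[i] + net[k−i]) − 3 per cut.
net[1] = 2
net[2] = 5
net[3] = 7
net[4] = 10
net[5] = 11
net[6] = 16
net[7] = 15  (first piece 1, then net[6]=16)
net[8] = 18  (first piece 2, then net[6]=16)
net[9] = 20  (first piece 3, then net[6]=16)
net[10] = 23  (first piece 4, then net[6]=16)
net[11] = 24  (first piece 5, then net[6]=16)
One optimal plan: pieces 6 + 5 (1 cut) → $27 − $3 = $24.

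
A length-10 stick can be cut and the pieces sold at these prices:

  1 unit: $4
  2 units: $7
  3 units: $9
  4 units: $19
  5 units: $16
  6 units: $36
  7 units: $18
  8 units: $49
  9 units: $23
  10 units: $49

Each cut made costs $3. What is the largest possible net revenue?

Build r[k] bottom-up: r[k] = max over allowed piece i of (p[i] + r[k−i]) − 3 per cut.
r[1] = 4
r[2] = 7
r[3] = 9
r[4] = 19
r[5] = 20  (first piece 1, then r[4]=19)
r[6] = 36
r[7] = 37  (first piece 1, then r[6]=36)
r[8] = 49
r[9] = 50  (first piece 1, then r[8]=49)
r[10] = 53  (first piece 2, then r[8]=49)
One optimal plan: pieces 8 + 2 (1 cut) → $56 − $3 = $53.

53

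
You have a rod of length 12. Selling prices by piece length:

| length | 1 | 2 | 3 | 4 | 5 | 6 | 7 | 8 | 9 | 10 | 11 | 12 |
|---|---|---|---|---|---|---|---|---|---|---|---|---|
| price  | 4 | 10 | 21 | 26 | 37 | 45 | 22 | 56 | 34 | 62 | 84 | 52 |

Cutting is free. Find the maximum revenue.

Let v[k] be the best obtainable value from length k. For each k, try every first piece i and keep the best of price[i] + v[k−i].
v[1] = 4
v[2] = 10
v[3] = 21
v[4] = 26
v[5] = 37
v[6] = 45
v[7] = 49  (first piece 1, then v[6]=45)
v[8] = 58  (first piece 3, then v[5]=37)
v[9] = 66  (first piece 3, then v[6]=45)
v[10] = 74  (first piece 5, then v[5]=37)
v[11] = 84
v[12] = 90  (first piece 6, then v[6]=45)
One optimal cutting: 6 + 6 → €45 + €45 = €90.

90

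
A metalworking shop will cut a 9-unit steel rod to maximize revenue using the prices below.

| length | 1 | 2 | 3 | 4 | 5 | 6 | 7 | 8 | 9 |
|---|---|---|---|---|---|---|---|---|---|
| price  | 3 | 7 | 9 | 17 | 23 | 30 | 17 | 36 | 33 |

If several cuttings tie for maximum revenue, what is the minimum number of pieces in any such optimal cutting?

2

Let r[k] be the best obtainable value from length k. For each k, try every first piece i and keep the best of price[i] + r[k−i].
r[1] = 3
r[2] = 7
r[3] = 10  (first piece 1, then r[2]=7)
r[4] = 17
r[5] = 23
r[6] = 30
r[7] = 33  (first piece 1, then r[6]=30)
r[8] = 37  (first piece 2, then r[6]=30)
r[9] = 40  (first piece 1, then r[8]=37)
Maximum revenue is $40.
Now minimize piece count subject to staying optimal: for each k, pieces[k] = 1 + min over i with p[i]+r[k−i]=r[k] of pieces[k−i].
pieces[6] = 1
pieces[7] = 2
pieces[8] = 2
pieces[9] = 2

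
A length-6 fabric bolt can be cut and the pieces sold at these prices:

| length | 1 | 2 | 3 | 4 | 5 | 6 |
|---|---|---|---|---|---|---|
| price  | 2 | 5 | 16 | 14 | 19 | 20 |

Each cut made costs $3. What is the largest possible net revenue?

Build r[k] bottom-up: r[k] = max over allowed piece i of (p[i] + r[k−i]) − 3 per cut.
r[1] = 2
r[2] = 5
r[3] = 16
r[4] = 15  (first piece 1, then r[3]=16)
r[5] = 19
r[6] = 29  (first piece 3, then r[3]=16)
One optimal plan: pieces 3 + 3 (1 cut) → $32 − $3 = $29.

29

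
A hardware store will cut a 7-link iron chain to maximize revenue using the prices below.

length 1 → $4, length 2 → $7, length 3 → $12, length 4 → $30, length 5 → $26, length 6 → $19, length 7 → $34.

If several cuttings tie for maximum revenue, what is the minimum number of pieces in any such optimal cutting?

Let r[k] be the best obtainable value from length k. For each k, try every first piece i and keep the best of price[i] + r[k−i].
r[1] = 4
r[2] = max(4+4, 7+0) = 8
r[3] = max(4+8, 7+4, 12+0) = 12
r[4] = max(4+12, 7+8, 12+4, 30+0) = 30
r[5] = max(4+30, 7+12, 12+8, 30+4, 26+0) = 34
r[6] = max(4+34, 7+30, 12+12, 30+8, 26+4, 19+0) = 38
r[7] = max(4+38, 7+34, 12+30, …, 19+4, 34+0) = 42
Maximum revenue is $42.
Now minimize piece count subject to staying optimal: for each k, pieces[k] = 1 + min over i with p[i]+r[k−i]=r[k] of pieces[k−i].
pieces[4] = 1
pieces[5] = 2
pieces[6] = 3
pieces[7] = 2

2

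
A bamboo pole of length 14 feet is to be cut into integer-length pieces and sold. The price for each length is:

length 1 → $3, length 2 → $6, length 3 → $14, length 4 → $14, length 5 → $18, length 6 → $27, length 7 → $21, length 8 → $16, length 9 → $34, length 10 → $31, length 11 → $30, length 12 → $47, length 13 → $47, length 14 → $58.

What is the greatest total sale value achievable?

Build v[k] bottom-up: v[k] = max over allowed piece i of (p[i] + v[k−i]).
v[1] = 3
v[2] = max(3+3, 6+0) = 6
v[3] = max(3+6, 6+3, 14+0) = 14
v[4] = max(3+14, 6+6, 14+3, 14+0) = 17
v[5] = max(3+17, 6+14, 14+6, 14+3, 18+0) = 20
v[6] = max(3+20, 6+17, 14+14, 14+6, 18+3, 27+0) = 28
v[7] = max(3+28, 6+20, 14+17, …, 27+3, 21+0) = 31
v[8] = max(3+31, 6+28, 14+20, …, 21+3, 16+0) = 34
v[9] = max(3+34, 6+31, 14+28, …, 16+3, 34+0) = 42
v[10] = max(3+42, 6+34, 14+31, …, 34+3, 31+0) = 45
v[11] = max(3+45, 6+42, 14+34, …, 31+3, 30+0) = 48
v[12] = max(3+48, 6+45, 14+42, …, 30+3, 47+0) = 56
v[13] = max(3+56, 6+48, 14+45, …, 47+3, 47+0) = 59
v[14] = max(3+59, 6+56, 14+48, …, 47+3, 58+0) = 62
One optimal cutting: 3 + 3 + 3 + 3 + 1 + 1 → $14 + $14 + $14 + $14 + $3 + $3 = $62.

62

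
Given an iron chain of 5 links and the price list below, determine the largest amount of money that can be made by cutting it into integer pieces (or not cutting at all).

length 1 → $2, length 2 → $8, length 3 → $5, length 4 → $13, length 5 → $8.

18

Let v[k] be the best obtainable value from length k. For each k, try every first piece i and keep the best of price[i] + v[k−i].
v[1] = 2
v[2] = 8
v[3] = 10  (first piece 1, then v[2]=8)
v[4] = 16  (first piece 2, then v[2]=8)
v[5] = 18  (first piece 1, then v[4]=16)
One optimal cutting: 2 + 2 + 1 → $8 + $8 + $2 = $18.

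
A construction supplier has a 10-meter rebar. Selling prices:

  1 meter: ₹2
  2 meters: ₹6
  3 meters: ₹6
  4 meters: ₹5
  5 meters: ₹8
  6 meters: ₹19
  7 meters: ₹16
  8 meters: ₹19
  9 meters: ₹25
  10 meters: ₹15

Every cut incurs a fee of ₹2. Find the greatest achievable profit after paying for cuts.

27

Consider every possible first cut. net[k] is the best of p[i]+net[k−i] over all sellable i≤k, charging 2 whenever i<k.
net[1] = 2
net[2] = 6
net[3] = 6  (first piece 1, then net[2]=6)
net[4] = 10  (first piece 2, then net[2]=6)
net[5] = 10  (first piece 1, then net[4]=10)
net[6] = 19
net[7] = 19  (first piece 1, then net[6]=19)
net[8] = 23  (first piece 2, then net[6]=19)
net[9] = 25
net[10] = 27  (first piece 2, then net[8]=23)
One optimal plan: pieces 6 + 2 + 2 (2 cuts) → ₹31 − ₹4 = ₹27.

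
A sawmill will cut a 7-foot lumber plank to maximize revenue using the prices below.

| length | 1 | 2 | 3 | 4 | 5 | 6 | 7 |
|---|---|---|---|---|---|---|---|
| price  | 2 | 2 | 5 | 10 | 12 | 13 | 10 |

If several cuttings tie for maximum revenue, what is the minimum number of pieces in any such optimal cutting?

Consider every possible first cut. r[k] is the best of p[i]+r[k−i] over all sellable i≤k.
r[1] = 2
r[2] = max(2+2, 2+0) = 4
r[3] = max(2+4, 2+2, 5+0) = 6
r[4] = max(2+6, 2+4, 5+2, 10+0) = 10
r[5] = max(2+10, 2+6, 5+4, 10+2, 12+0) = 12
r[6] = max(2+12, 2+10, 5+6, 10+4, 12+2, 13+0) = 14
r[7] = max(2+14, 2+12, 5+10, …, 13+2, 10+0) = 16
Maximum revenue is $16.
Now minimize piece count subject to staying optimal: for each k, pieces[k] = 1 + min over i with p[i]+r[k−i]=r[k] of pieces[k−i].
pieces[4] = 1
pieces[5] = 1
pieces[6] = 2
pieces[7] = 3

3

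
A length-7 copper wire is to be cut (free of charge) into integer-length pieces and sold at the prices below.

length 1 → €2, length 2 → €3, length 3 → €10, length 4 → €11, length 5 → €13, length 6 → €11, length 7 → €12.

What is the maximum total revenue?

Let r[k] be the best obtainable value from length k. For each k, try every first piece i and keep the best of price[i] + r[k−i].
r[1] = 2
r[2] = max(2+2, 3+0) = 4
r[3] = max(2+4, 3+2, 10+0) = 10
r[4] = max(2+10, 3+4, 10+2, 11+0) = 12
r[5] = max(2+12, 3+10, 10+4, 11+2, 13+0) = 14
r[6] = max(2+14, 3+12, 10+10, 11+4, 13+2, 11+0) = 20
r[7] = max(2+20, 3+14, 10+12, …, 11+2, 12+0) = 22
One optimal cutting: 3 + 3 + 1 → €10 + €10 + €2 = €22.

22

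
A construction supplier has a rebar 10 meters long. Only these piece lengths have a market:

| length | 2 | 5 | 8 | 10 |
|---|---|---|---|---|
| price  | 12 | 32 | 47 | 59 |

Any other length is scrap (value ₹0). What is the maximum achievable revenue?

64

Let best[k] be the best obtainable value from length k. For each k, try every first piece i and keep the best of price[i] + best[k−i].
best[1] = 0
best[2] = 12
best[3] = 12
best[4] = 24  (first piece 2, then best[2]=12)
best[5] = 32
best[6] = 36  (first piece 2, then best[4]=24)
best[7] = 44  (first piece 2, then best[5]=32)
best[8] = 48  (first piece 2, then best[6]=36)
best[9] = 56  (first piece 2, then best[7]=44)
best[10] = 64  (first piece 5, then best[5]=32)
One optimal cutting: 5 + 5 → ₹64.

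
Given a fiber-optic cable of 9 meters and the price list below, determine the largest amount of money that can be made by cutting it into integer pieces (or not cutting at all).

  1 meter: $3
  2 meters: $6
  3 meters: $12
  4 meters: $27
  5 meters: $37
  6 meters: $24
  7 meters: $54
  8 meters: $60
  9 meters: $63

64

Let R[k] be the best obtainable value from length k. For each k, try every first piece i and keep the best of price[i] + R[k−i].
R[1] = 3
R[2] = 6  (first piece 1, then R[1]=3)
R[3] = 12
R[4] = 27
R[5] = 37
R[6] = 40  (first piece 1, then R[5]=37)
R[7] = 54
R[8] = 60
R[9] = 64  (first piece 4, then R[5]=37)
One optimal cutting: 5 + 4 → $37 + $27 = $64.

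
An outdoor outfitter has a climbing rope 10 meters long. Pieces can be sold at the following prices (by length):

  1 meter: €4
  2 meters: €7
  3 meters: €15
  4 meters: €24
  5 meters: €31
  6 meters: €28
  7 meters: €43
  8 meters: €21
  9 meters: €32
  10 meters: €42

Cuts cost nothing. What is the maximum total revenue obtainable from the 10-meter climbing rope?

62

Consider every possible first cut. v[k] is the best of p[i]+v[k−i] over all sellable i≤k.
v[1] = 4
v[2] = 8  (first piece 1, then v[1]=4)
v[3] = 15
v[4] = 24
v[5] = 31
v[6] = 35  (first piece 1, then v[5]=31)
v[7] = 43
v[8] = 48  (first piece 4, then v[4]=24)
v[9] = 55  (first piece 4, then v[5]=31)
v[10] = 62  (first piece 5, then v[5]=31)
One optimal cutting: 5 + 5 → €31 + €31 = €62.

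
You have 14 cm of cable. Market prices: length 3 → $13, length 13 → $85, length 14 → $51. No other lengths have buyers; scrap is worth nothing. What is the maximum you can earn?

85

Consider every possible first cut. f[k] is the best of p[i]+f[k−i] over all sellable i≤k.
f[1] = 0
f[2] = 0
f[3] = 13
f[4] = 13
f[5] = 13
f[6] = 26  (first piece 3, then f[3]=13)
f[7] = 26
f[8] = 26
f[9] = 39  (first piece 3, then f[6]=26)
f[10] = 39
f[11] = 39
f[12] = 52  (first piece 3, then f[9]=39)
f[13] = 85
f[14] = 85
One optimal cutting: pieces 13 with 1 cm of scrap → $85.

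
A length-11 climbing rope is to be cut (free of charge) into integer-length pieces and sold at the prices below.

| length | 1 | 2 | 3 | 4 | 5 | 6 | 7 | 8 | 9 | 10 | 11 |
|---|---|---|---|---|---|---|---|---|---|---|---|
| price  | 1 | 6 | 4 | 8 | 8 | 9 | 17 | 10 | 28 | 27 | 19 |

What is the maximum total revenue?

Build R[k] bottom-up: R[k] = max over allowed piece i of (p[i] + R[k−i]).
R[1] = 1
R[2] = 6
R[3] = 7  (first piece 1, then R[2]=6)
R[4] = 12  (first piece 2, then R[2]=6)
R[5] = 13  (first piece 1, then R[4]=12)
R[6] = 18  (first piece 2, then R[4]=12)
R[7] = 19  (first piece 1, then R[6]=18)
R[8] = 24  (first piece 2, then R[6]=18)
R[9] = 28
R[10] = 30  (first piece 2, then R[8]=24)
R[11] = 34  (first piece 2, then R[9]=28)
One optimal cutting: 9 + 2 → €28 + €6 = €34.

34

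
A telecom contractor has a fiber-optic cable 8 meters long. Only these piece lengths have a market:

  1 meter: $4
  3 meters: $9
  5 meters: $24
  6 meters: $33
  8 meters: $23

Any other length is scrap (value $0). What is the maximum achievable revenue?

Build r[k] bottom-up: r[k] = max over allowed piece i of (p[i] + r[k−i]).
r[1] = 4
r[2] = 8  (first piece 1, then r[1]=4)
r[3] = max(4+8, 9+0) = 12
r[4] = max(4+12, 9+4) = 16
r[5] = max(4+16, 9+8, 24+0) = 24
r[6] = max(4+24, 9+12, 24+4, 33+0) = 33
r[7] = max(4+33, 9+16, 24+8, 33+4) = 37
r[8] = max(4+37, 9+24, 24+12, 33+8, 23+0) = 41
One optimal cutting: 6 + 1 + 1 → $41.

41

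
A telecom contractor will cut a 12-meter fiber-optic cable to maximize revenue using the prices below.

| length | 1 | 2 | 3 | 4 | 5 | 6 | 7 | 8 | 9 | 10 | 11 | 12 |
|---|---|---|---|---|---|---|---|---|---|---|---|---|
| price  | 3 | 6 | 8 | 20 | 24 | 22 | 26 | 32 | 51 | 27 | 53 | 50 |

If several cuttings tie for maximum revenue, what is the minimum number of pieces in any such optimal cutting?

Build r[k] bottom-up: r[k] = max over allowed piece i of (p[i] + r[k−i]).
r[1] = 3
r[2] = 6  (first piece 1, then r[1]=3)
r[3] = 9  (first piece 1, then r[2]=6)
r[4] = 20
r[5] = 24
r[6] = 27  (first piece 1, then r[5]=24)
r[7] = 30  (first piece 1, then r[6]=27)
r[8] = 40  (first piece 4, then r[4]=20)
r[9] = 51
r[10] = 54  (first piece 1, then r[9]=51)
r[11] = 57  (first piece 1, then r[10]=54)
r[12] = 60  (first piece 1, then r[11]=57)
Maximum revenue is $60.
Now minimize piece count subject to staying optimal: for each k, pieces[k] = 1 + min over i with p[i]+r[k−i]=r[k] of pieces[k−i].
pieces[9] = 1
pieces[10] = 2
pieces[11] = 2
pieces[12] = 3

3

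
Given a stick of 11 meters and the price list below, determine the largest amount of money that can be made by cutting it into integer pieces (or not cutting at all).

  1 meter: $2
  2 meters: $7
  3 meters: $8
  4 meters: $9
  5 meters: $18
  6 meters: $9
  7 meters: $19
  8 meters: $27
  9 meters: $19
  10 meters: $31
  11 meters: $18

39

Let R[k] be the best obtainable value from length k. For each k, try every first piece i and keep the best of price[i] + R[k−i].
R[1] = 2
R[2] = max(2+2, 7+0) = 7
R[3] = max(2+7, 7+2, 8+0) = 9
R[4] = max(2+9, 7+7, 8+2, 9+0) = 14
R[5] = max(2+14, 7+9, 8+7, 9+2, 18+0) = 18
R[6] = max(2+18, 7+14, 8+9, 9+7, 18+2, 9+0) = 21
R[7] = max(2+21, 7+18, 8+14, …, 9+2, 19+0) = 25
R[8] = max(2+25, 7+21, 8+18, …, 19+2, 27+0) = 28
R[9] = max(2+28, 7+25, 8+21, …, 27+2, 19+0) = 32
R[10] = max(2+32, 7+28, 8+25, …, 19+2, 31+0) = 36
R[11] = max(2+36, 7+32, 8+28, …, 31+2, 18+0) = 39
One optimal cutting: 5 + 2 + 2 + 2 → $18 + $7 + $7 + $7 = $39.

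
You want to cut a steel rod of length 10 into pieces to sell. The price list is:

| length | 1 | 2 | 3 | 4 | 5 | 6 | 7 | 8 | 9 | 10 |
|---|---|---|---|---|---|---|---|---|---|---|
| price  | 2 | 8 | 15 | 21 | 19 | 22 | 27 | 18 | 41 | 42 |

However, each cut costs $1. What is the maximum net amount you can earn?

49

Build v[k] bottom-up: v[k] = max over allowed piece i of (p[i] + v[k−i]) − 1 per cut.
v[1] = 2
v[2] = 8
v[3] = 15
v[4] = 21
v[5] = 22  (first piece 1, then v[4]=21)
v[6] = 29  (first piece 3, then v[3]=15)
v[7] = 35  (first piece 3, then v[4]=21)
v[8] = 41  (first piece 4, then v[4]=21)
v[9] = 43  (first piece 3, then v[6]=29)
v[10] = 49  (first piece 3, then v[7]=35)
One optimal plan: pieces 4 + 3 + 3 (2 cuts) → $51 − $2 = $49.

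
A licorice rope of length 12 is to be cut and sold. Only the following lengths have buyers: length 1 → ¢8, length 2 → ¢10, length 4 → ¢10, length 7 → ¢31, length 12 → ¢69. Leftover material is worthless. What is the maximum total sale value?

96

Let f[k] be the best obtainable value from length k. For each k, try every first piece i and keep the best of price[i] + f[k−i].
f[1] = 8
f[2] = max(8+8, 10+0) = 16
f[3] = max(8+16, 10+8) = 24
f[4] = max(8+24, 10+16, 10+0) = 32
f[5] = max(8+32, 10+24, 10+8) = 40
f[6] = max(8+40, 10+32, 10+16) = 48
f[7] = max(8+48, 10+40, 10+24, 31+0) = 56
f[8] = max(8+56, 10+48, 10+32, 31+8) = 64
f[9] = max(8+64, 10+56, 10+40, 31+16) = 72
f[10] = max(8+72, 10+64, 10+48, 31+24) = 80
f[11] = max(8+80, 10+72, 10+56, 31+32) = 88
f[12] = max(8+88, 10+80, 10+64, 31+40, 69+0) = 96
One optimal cutting: 1 + 1 + 1 + 1 + 1 + 1 + 1 + 1 + 1 + 1 + 1 + 1 → ¢96.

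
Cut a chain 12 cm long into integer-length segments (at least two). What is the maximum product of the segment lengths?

81

Let g[k] be the best product for length k (with at least one cut). For each first piece i, the rest contributes max(k−i, g[k−i]).
Small cases: g[2]=1, g[3]=2, g[4]=4.
g[5] = max(1×4, 2×3, 3×2, 4×1) = 6
g[6] = max(1×6, 2×4, 3×3, 4×2, 5×1) = 9
g[7] = max(1×9, 2×6, 3×4, 4×3, 5×2, 6×1) = 12
g[8] = max(1×12, 2×9, 3×6, …, 6×2, 7×1) = 18
g[9] = max(1×18, 2×12, 3×9, …, 7×2, 8×1) = 27
g[10] = max(1×27, 2×18, 3×12, …, 8×2, 9×1) = 36
g[11] = max(1×36, 2×27, 3×18, …, 9×2, 10×1) = 54
g[12] = max(1×54, 2×36, 3×27, …, 10×2, 11×1) = 81
One optimal split: 3 + 3 + 3 + 3; product 3×3×3×3 = 81.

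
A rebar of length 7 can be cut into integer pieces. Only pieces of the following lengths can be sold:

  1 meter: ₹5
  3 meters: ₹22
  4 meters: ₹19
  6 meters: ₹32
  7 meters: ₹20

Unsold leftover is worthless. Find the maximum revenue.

Let best[k] be the best obtainable value from length k. For each k, try every first piece i and keep the best of price[i] + best[k−i].
best[1] = 5
best[2] = 10  (first piece 1, then best[1]=5)
best[3] = 22
best[4] = 27  (first piece 1, then best[3]=22)
best[5] = 32  (first piece 1, then best[4]=27)
best[6] = 44  (first piece 3, then best[3]=22)
best[7] = 49  (first piece 1, then best[6]=44)
One optimal cutting: 3 + 3 + 1 → ₹49.

49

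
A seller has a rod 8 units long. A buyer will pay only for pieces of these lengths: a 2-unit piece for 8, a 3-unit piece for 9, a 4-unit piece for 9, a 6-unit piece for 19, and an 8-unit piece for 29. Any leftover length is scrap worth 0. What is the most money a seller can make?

Consider every possible first cut. r[k] is the best of p[i]+r[k−i] over all sellable i≤k.
r[1] = 0
r[2] = 8
r[3] = max(8+0, 9+0) = 9
r[4] = max(8+8, 9+0, 9+0) = 16
r[5] = max(8+9, 9+8, 9+0) = 17
r[6] = max(8+16, 9+9, 9+8, 19+0) = 24
r[7] = max(8+17, 9+16, 9+9, 19+0) = 25
r[8] = max(8+24, 9+17, 9+16, 19+8, 29+0) = 32
One optimal cutting: 2 + 2 + 2 + 2 → 32.

32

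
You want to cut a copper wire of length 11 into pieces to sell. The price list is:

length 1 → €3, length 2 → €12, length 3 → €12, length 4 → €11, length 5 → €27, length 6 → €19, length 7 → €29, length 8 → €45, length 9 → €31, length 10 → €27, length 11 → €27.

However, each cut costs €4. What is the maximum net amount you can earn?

Build r[k] bottom-up: r[k] = max over allowed piece i of (p[i] + r[k−i]) − 4 per cut.
r[1] = 3
r[2] = 12
r[3] = 12
r[4] = 20  (first piece 2, then r[2]=12)
r[5] = 27
r[6] = 28  (first piece 2, then r[4]=20)
r[7] = 35  (first piece 2, then r[5]=27)
r[8] = 45
r[9] = 44  (first piece 1, then r[8]=45)
r[10] = 53  (first piece 2, then r[8]=45)
r[11] = 53  (first piece 3, then r[8]=45)
One optimal plan: pieces 8 + 3 (1 cut) → €57 − €4 = €53.

53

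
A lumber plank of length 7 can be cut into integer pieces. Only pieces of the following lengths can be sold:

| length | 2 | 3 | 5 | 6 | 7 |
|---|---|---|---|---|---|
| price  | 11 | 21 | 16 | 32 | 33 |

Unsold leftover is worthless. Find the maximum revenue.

43

Let f[k] be the best obtainable value from length k. For each k, try every first piece i and keep the best of price[i] + f[k−i].
f[1] = 0
f[2] = 11
f[3] = 21
f[4] = 22  (first piece 2, then f[2]=11)
f[5] = 32  (first piece 2, then f[3]=21)
f[6] = 42  (first piece 3, then f[3]=21)
f[7] = 43  (first piece 2, then f[5]=32)
One optimal cutting: 3 + 2 + 2 → $43.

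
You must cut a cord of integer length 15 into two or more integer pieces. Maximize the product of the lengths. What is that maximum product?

Define f[k] = max over 1≤i<k of i · max(k−i, f[k−i]); the inner max lets the remainder stay uncut if that's better.
f[2] = 1×max(1,0) = 1×1 = 1
f[3] = max(1×2, 2×1) = 2
f[4] = max(1×3, 2×2, 3×1) = 4
f[5] = max(1×4, 2×3, 3×2, 4×1) = 6
f[6] = max(1×6, 2×4, 3×3, 4×2, 5×1) = 9
f[7] = max(1×9, 2×6, 3×4, 4×3, 5×2, 6×1) = 12
f[8] = max(1×12, 2×9, 3×6, …, 6×2, 7×1) = 18
f[9] = max(1×18, 2×12, 3×9, …, 7×2, 8×1) = 27
f[10] = max(1×27, 2×18, 3×12, …, 8×2, 9×1) = 36
f[11] = max(1×36, 2×27, 3×18, …, 9×2, 10×1) = 54
f[12] = max(1×54, 2×36, 3×27, …, 10×2, 11×1) = 81
f[13] = max(1×81, 2×54, 3×36, …, 11×2, 12×1) = 108
f[14] = max(1×108, 2×81, 3×54, …, 12×2, 13×1) = 162
f[15] = max(1×162, 2×108, 3×81, …, 13×2, 14×1) = 243
One optimal split: 3 + 3 + 3 + 3 + 3; product 3×3×3×3×3 = 243.

243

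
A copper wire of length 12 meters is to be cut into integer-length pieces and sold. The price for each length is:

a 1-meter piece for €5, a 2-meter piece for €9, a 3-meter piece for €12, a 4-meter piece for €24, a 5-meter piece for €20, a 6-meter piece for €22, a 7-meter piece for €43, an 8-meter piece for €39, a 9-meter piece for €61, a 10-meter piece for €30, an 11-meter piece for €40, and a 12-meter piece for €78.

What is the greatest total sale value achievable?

78

Let r[k] be the best obtainable value from length k. For each k, try every first piece i and keep the best of price[i] + r[k−i].
r[1] = 5
r[2] = max(5+5, 9+0) = 10
r[3] = max(5+10, 9+5, 12+0) = 15
r[4] = max(5+15, 9+10, 12+5, 24+0) = 24
r[5] = max(5+24, 9+15, 12+10, 24+5, 20+0) = 29
r[6] = max(5+29, 9+24, 12+15, 24+10, 20+5, 22+0) = 34
r[7] = max(5+34, 9+29, 12+24, …, 22+5, 43+0) = 43
r[8] = max(5+43, 9+34, 12+29, …, 43+5, 39+0) = 48
r[9] = max(5+48, 9+43, 12+34, …, 39+5, 61+0) = 61
r[10] = max(5+61, 9+48, 12+43, …, 61+5, 30+0) = 66
r[11] = max(5+66, 9+61, 12+48, …, 30+5, 40+0) = 71
r[12] = max(5+71, 9+66, 12+61, …, 40+5, 78+0) = 78
Best is to sell the whole 12-meter piece uncut for €78.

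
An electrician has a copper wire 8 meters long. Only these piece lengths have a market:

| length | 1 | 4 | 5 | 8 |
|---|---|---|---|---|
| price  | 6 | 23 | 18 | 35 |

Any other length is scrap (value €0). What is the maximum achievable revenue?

48

Build f[k] bottom-up: f[k] = max over allowed piece i of (p[i] + f[k−i]).
f[1] = 6
f[2] = 12  (first piece 1, then f[1]=6)
f[3] = 18  (first piece 1, then f[2]=12)
f[4] = 24  (first piece 1, then f[3]=18)
f[5] = 30  (first piece 1, then f[4]=24)
f[6] = 36  (first piece 1, then f[5]=30)
f[7] = 42  (first piece 1, then f[6]=36)
f[8] = 48  (first piece 1, then f[7]=42)
One optimal cutting: 1 + 1 + 1 + 1 + 1 + 1 + 1 + 1 → €48.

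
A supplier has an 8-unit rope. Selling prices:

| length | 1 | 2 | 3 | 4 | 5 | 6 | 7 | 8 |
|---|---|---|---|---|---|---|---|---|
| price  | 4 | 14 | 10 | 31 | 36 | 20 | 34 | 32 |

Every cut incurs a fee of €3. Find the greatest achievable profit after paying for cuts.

Let v[k] be the best obtainable value from length k. For each k, try every first piece i and keep the best of price[i] + v[k−i] minus the 3 cut fee when i<k.
v[1] = 4
v[2] = 14
v[3] = 15  (first piece 1, then v[2]=14)
v[4] = 31
v[5] = 36
v[6] = 42  (first piece 2, then v[4]=31)
v[7] = 47  (first piece 2, then v[5]=36)
v[8] = 59  (first piece 4, then v[4]=31)
One optimal plan: pieces 4 + 4 (1 cut) → €62 − €3 = €59.

59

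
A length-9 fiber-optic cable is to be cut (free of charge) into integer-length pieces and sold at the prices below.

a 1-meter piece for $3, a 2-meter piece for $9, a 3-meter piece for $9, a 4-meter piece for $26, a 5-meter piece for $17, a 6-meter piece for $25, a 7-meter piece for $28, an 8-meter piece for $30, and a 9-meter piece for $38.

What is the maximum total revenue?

55

Let best[k] be the best obtainable value from length k. For each k, try every first piece i and keep the best of price[i] + best[k−i].
best[1] = 3
best[2] = 9
best[3] = 12  (first piece 1, then best[2]=9)
best[4] = 26
best[5] = 29  (first piece 1, then best[4]=26)
best[6] = 35  (first piece 2, then best[4]=26)
best[7] = 38  (first piece 1, then best[6]=35)
best[8] = 52  (first piece 4, then best[4]=26)
best[9] = 55  (first piece 1, then best[8]=52)
One optimal cutting: 4 + 4 + 1 → $26 + $26 + $3 = $55.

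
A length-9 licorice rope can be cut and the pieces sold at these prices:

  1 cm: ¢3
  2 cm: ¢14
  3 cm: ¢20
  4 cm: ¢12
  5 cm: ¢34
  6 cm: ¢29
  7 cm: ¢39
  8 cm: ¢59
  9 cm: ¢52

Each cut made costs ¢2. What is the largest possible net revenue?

Consider every possible first cut. v[k] is the best of p[i]+v[k−i] over all sellable i≤k, charging 2 whenever i<k.
v[1] = 3
v[2] = max(3+3-2, 14+0) = 14
v[3] = max(3+14-2, 14+3-2, 20+0) = 20
v[4] = max(3+20-2, 14+14-2, 20+3-2, 12+0) = 26
v[5] = max(3+26-2, 14+20-2, 20+14-2, 12+3-2, 34+0) = 34
v[6] = max(3+34-2, 14+26-2, 20+20-2, 12+14-2, 34+3-2, 29+0) = 38
v[7] = max(3+38-2, 14+34-2, 20+26-2, …, 29+3-2, 39+0) = 46
v[8] = max(3+46-2, 14+38-2, 20+34-2, …, 39+3-2, 59+0) = 59
v[9] = max(3+59-2, 14+46-2, 20+38-2, …, 59+3-2, 52+0) = 60
One optimal plan: pieces 8 + 1 (1 cut) → ¢62 − ¢2 = ¢60.

60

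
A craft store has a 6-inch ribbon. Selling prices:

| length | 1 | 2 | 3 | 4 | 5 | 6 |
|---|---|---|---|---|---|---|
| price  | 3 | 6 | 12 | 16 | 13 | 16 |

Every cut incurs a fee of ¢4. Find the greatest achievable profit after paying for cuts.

Consider every possible first cut. r[k] is the best of p[i]+r[k−i] over all sellable i≤k, charging 4 whenever i<k.
r[1] = 3
r[2] = max(3+3-4, 6+0) = 6
r[3] = max(3+6-4, 6+3-4, 12+0) = 12
r[4] = max(3+12-4, 6+6-4, 12+3-4, 16+0) = 16
r[5] = max(3+16-4, 6+12-4, 12+6-4, 16+3-4, 13+0) = 15
r[6] = max(3+15-4, 6+16-4, 12+12-4, 16+6-4, 13+3-4, 16+0) = 20
One optimal plan: pieces 3 + 3 (1 cut) → ¢24 − ¢4 = ¢20.

20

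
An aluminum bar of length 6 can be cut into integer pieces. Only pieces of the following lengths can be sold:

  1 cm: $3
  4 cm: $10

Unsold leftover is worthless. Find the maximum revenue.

Let r[k] be the best obtainable value from length k. For each k, try every first piece i and keep the best of price[i] + r[k−i].
r[1] = 3
r[2] = 6  (first piece 1, then r[1]=3)
r[3] = 9  (first piece 1, then r[2]=6)
r[4] = max(3+9, 10+0) = 12
r[5] = max(3+12, 10+3) = 15
r[6] = max(3+15, 10+6) = 18
One optimal cutting: 1 + 1 + 1 + 1 + 1 + 1 → $18.

18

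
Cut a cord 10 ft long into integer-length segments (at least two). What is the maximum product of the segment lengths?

Fill f[k] for k=2..10: at each k try every first piece i and multiply by the better of (k−i) uncut or f[k−i].
f[2] = 1*max(1,0) = 1*1 = 1
f[3] = 1*max(2,1) = 1*2 = 2
f[4] = 2*max(2,1) = 2*2 = 4
f[5] = 2*max(3,2) = 2*3 = 6
f[6] = 3*max(3,2) = 3*3 = 9
f[7] = 2*max(5,6) = 2*6 = 12
f[8] = 2*max(6,9) = 2*9 = 18
f[9] = 3*max(6,9) = 3*9 = 27
f[10] = 2*max(8,18) = 2*18 = 36
One optimal split: 3 + 3 + 2 + 2; product 3*3*2*2 = 36.

36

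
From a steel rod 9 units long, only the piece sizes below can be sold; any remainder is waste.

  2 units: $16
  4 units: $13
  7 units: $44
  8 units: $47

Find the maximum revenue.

64

Let f[k] be the best obtainable value from length k. For each k, try every first piece i and keep the best of price[i] + f[k−i].
f[1] = 0
f[2] = 16
f[3] = 16
f[4] = max(16+16, 13+0) = 32
f[5] = max(16+16, 13+0) = 32
f[6] = max(16+32, 13+16) = 48
f[7] = max(16+32, 13+16, 44+0) = 48
f[8] = max(16+48, 13+32, 44+0, 47+0) = 64
f[9] = max(16+48, 13+32, 44+16, 47+0) = 64
One optimal cutting: pieces 2 + 2 + 2 + 2 with 1 unit of scrap → $64.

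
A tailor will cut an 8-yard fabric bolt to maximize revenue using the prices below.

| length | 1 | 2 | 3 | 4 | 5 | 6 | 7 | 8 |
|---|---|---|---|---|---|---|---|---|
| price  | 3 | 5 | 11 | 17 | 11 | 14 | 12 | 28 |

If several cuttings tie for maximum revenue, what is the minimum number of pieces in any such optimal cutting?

2

Consider every possible first cut. r[k] is the best of p[i]+r[k−i] over all sellable i≤k.
r[1] = 3
r[2] = 6  (first piece 1, then r[1]=3)
r[3] = 11
r[4] = 17
r[5] = 20  (first piece 1, then r[4]=17)
r[6] = 23  (first piece 1, then r[5]=20)
r[7] = 28  (first piece 3, then r[4]=17)
r[8] = 34  (first piece 4, then r[4]=17)
Maximum revenue is $34.
Now minimize piece count subject to staying optimal: for each k, pieces[k] = 1 + min over i with p[i]+r[k−i]=r[k] of pieces[k−i].
pieces[5] = 2
pieces[6] = 3
pieces[7] = 2
pieces[8] = 2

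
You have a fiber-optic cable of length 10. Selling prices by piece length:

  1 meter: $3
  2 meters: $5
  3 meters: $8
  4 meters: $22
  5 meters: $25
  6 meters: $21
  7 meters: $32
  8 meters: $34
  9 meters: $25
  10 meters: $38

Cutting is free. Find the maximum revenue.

Let best[k] be the best obtainable value from length k. For each k, try every first piece i and keep the best of price[i] + best[k−i].
best[1] = 3
best[2] = max(3+3, 5+0) = 6
best[3] = max(3+6, 5+3, 8+0) = 9
best[4] = max(3+9, 5+6, 8+3, 22+0) = 22
best[5] = max(3+22, 5+9, 8+6, 22+3, 25+0) = 25
best[6] = max(3+25, 5+22, 8+9, 22+6, 25+3, 21+0) = 28
best[7] = max(3+28, 5+25, 8+22, …, 21+3, 32+0) = 32
best[8] = max(3+32, 5+28, 8+25, …, 32+3, 34+0) = 44
best[9] = max(3+44, 5+32, 8+28, …, 34+3, 25+0) = 47
best[10] = max(3+47, 5+44, 8+32, …, 25+3, 38+0) = 50
One optimal cutting: 4 + 4 + 1 + 1 → $22 + $22 + $3 + $3 = $50.

50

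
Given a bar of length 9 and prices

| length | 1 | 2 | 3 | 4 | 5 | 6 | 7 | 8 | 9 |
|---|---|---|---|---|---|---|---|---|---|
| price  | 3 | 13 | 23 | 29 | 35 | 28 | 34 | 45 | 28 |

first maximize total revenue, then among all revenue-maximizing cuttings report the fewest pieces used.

3

Build r[k] bottom-up: r[k] = max over allowed piece i of (p[i] + r[k−i]).
r[1] = 3
r[2] = max(3+3, 13+0) = 13
r[3] = max(3+13, 13+3, 23+0) = 23
r[4] = max(3+23, 13+13, 23+3, 29+0) = 29
r[5] = max(3+29, 13+23, 23+13, 29+3, 35+0) = 36
r[6] = max(3+36, 13+29, 23+23, 29+13, 35+3, 28+0) = 46
r[7] = max(3+46, 13+36, 23+29, …, 28+3, 34+0) = 52
r[8] = max(3+52, 13+46, 23+36, …, 34+3, 45+0) = 59
r[9] = max(3+59, 13+52, 23+46, …, 45+3, 28+0) = 69
Maximum revenue is €69.
Now minimize piece count subject to staying optimal: for each k, pieces[k] = 1 + min over i with p[i]+r[k−i]=r[k] of pieces[k−i].
pieces[6] = 2
pieces[7] = 2
pieces[8] = 3
pieces[9] = 3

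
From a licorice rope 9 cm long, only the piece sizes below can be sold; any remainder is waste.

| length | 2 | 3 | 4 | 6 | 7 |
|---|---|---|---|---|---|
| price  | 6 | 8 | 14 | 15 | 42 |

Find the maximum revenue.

48

Consider every possible first cut. r[k] is the best of p[i]+r[k−i] over all sellable i≤k.
r[1] = 0
r[2] = 6
r[3] = 8
r[4] = 14
r[5] = 14
r[6] = 20  (first piece 2, then r[4]=14)
r[7] = 42
r[8] = 42
r[9] = 48  (first piece 2, then r[7]=42)
One optimal cutting: 7 + 2 → ¢48.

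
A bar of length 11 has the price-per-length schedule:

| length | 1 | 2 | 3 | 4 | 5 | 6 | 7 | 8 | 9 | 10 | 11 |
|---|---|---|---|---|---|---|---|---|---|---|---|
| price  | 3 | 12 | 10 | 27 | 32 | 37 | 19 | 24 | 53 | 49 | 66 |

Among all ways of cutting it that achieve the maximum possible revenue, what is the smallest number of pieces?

Consider every possible first cut. r[k] is the best of p[i]+r[k−i] over all sellable i≤k.
r[1] = 3
r[2] = max(3+3, 12+0) = 12
r[3] = max(3+12, 12+3, 10+0) = 15
r[4] = max(3+15, 12+12, 10+3, 27+0) = 27
r[5] = max(3+27, 12+15, 10+12, 27+3, 32+0) = 32
r[6] = max(3+32, 12+27, 10+15, 27+12, 32+3, 37+0) = 39
r[7] = max(3+39, 12+32, 10+27, …, 37+3, 19+0) = 44
r[8] = max(3+44, 12+39, 10+32, …, 19+3, 24+0) = 54
r[9] = max(3+54, 12+44, 10+39, …, 24+3, 53+0) = 59
r[10] = max(3+59, 12+54, 10+44, …, 53+3, 49+0) = 66
r[11] = max(3+66, 12+59, 10+54, …, 49+3, 66+0) = 71
Maximum revenue is $71.
Now minimize piece count subject to staying optimal: for each k, pieces[k] = 1 + min over i with p[i]+r[k−i]=r[k] of pieces[k−i].
pieces[8] = 2
pieces[9] = 2
pieces[10] = 3
pieces[11] = 3

3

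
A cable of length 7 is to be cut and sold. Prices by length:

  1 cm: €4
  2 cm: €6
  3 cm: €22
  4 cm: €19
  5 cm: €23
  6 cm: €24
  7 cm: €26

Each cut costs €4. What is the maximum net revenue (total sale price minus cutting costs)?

Let net[k] be the best obtainable value from length k. For each k, try every first piece i and keep the best of price[i] + net[k−i] minus the 4 cut fee when i<k.
net[1] = 4
net[2] = max(4+4-4, 6+0) = 6
net[3] = max(4+6-4, 6+4-4, 22+0) = 22
net[4] = max(4+22-4, 6+6-4, 22+4-4, 19+0) = 22
net[5] = max(4+22-4, 6+22-4, 22+6-4, 19+4-4, 23+0) = 24
net[6] = max(4+24-4, 6+22-4, 22+22-4, 19+6-4, 23+4-4, 24+0) = 40
net[7] = max(4+40-4, 6+24-4, 22+22-4, …, 24+4-4, 26+0) = 40
One optimal plan: pieces 3 + 3 + 1 (2 cuts) → €48 − €8 = €40.

40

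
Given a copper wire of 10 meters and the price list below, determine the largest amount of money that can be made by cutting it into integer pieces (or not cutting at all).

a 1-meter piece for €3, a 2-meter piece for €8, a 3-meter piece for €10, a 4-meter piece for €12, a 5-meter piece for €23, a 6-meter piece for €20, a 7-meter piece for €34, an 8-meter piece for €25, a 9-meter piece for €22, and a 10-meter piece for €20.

46

Let v[k] be the best obtainable value from length k. For each k, try every first piece i and keep the best of price[i] + v[k−i].
v[1] = 3
v[2] = 8
v[3] = 11  (first piece 1, then v[2]=8)
v[4] = 16  (first piece 2, then v[2]=8)
v[5] = 23
v[6] = 26  (first piece 1, then v[5]=23)
v[7] = 34
v[8] = 37  (first piece 1, then v[7]=34)
v[9] = 42  (first piece 2, then v[7]=34)
v[10] = 46  (first piece 5, then v[5]=23)
One optimal cutting: 5 + 5 → €23 + €23 = €46.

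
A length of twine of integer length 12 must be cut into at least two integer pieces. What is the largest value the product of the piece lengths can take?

81

Let m[k] be the best product for length k (with at least one cut). For each first piece i, the rest contributes max(k−i, m[k−i]).
Small cases: m[2]=1, m[3]=2, m[4]=4, m[5]=6, m[6]=9.
m[7] = 2·max(5,6) = 2·6 = 12
m[8] = 2·max(6,9) = 2·9 = 18
m[9] = 3·max(6,9) = 3·9 = 27
m[10] = 2·max(8,18) = 2·18 = 36
m[11] = 2·max(9,27) = 2·27 = 54
m[12] = 3·max(9,27) = 3·27 = 81
One optimal split: 3 + 3 + 3 + 3; product 3·3·3·3 = 81.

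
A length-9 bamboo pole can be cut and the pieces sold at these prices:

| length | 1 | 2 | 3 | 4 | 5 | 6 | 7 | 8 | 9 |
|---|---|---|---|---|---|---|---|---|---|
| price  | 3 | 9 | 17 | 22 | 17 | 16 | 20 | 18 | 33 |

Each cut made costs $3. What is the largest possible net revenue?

Consider every possible first cut. net[k] is the best of p[i]+net[k−i] over all sellable i≤k, charging 3 whenever i<k.
net[1] = 3
net[2] = max(3+3-3, 9+0) = 9
net[3] = max(3+9-3, 9+3-3, 17+0) = 17
net[4] = max(3+17-3, 9+9-3, 17+3-3, 22+0) = 22
net[5] = max(3+22-3, 9+17-3, 17+9-3, 22+3-3, 17+0) = 23
net[6] = max(3+23-3, 9+22-3, 17+17-3, 22+9-3, 17+3-3, 16+0) = 31
net[7] = max(3+31-3, 9+23-3, 17+22-3, …, 16+3-3, 20+0) = 36
net[8] = max(3+36-3, 9+31-3, 17+23-3, …, 20+3-3, 18+0) = 41
net[9] = max(3+41-3, 9+36-3, 17+31-3, …, 18+3-3, 33+0) = 45
One optimal plan: pieces 3 + 3 + 3 (2 cuts) → $51 − $6 = $45.

45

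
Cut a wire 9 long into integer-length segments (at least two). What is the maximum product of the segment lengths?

27

Define g[k] = max over 1≤i<k of i · max(k−i, g[k−i]); the inner max lets the remainder stay uncut if that's better.
g[2] = 1×max(1,0) = 1×1 = 1
g[3] = max(1×2, 2×1) = 2
g[4] = max(1×3, 2×2, 3×1) = 4
g[5] = max(1×4, 2×3, 3×2, 4×1) = 6
g[6] = max(1×6, 2×4, 3×3, 4×2, 5×1) = 9
g[7] = max(1×9, 2×6, 3×4, 4×3, 5×2, 6×1) = 12
g[8] = max(1×12, 2×9, 3×6, …, 6×2, 7×1) = 18
g[9] = max(1×18, 2×12, 3×9, …, 7×2, 8×1) = 27
One optimal split: 3 + 3 + 3; product 3×3×3 = 27.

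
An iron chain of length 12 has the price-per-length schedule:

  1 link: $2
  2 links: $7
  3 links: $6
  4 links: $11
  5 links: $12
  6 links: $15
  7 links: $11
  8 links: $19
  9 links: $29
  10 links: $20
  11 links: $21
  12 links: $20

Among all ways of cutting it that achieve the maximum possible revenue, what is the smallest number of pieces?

Build r[k] bottom-up: r[k] = max over allowed piece i of (p[i] + r[k−i]).
r[1] = 2
r[2] = 7
r[3] = 9  (first piece 1, then r[2]=7)
r[4] = 14  (first piece 2, then r[2]=7)
r[5] = 16  (first piece 1, then r[4]=14)
r[6] = 21  (first piece 2, then r[4]=14)
r[7] = 23  (first piece 1, then r[6]=21)
r[8] = 28  (first piece 2, then r[6]=21)
r[9] = 30  (first piece 1, then r[8]=28)
r[10] = 35  (first piece 2, then r[8]=28)
r[11] = 37  (first piece 1, then r[10]=35)
r[12] = 42  (first piece 2, then r[10]=35)
Maximum revenue is $42.
Now minimize piece count subject to staying optimal: for each k, pieces[k] = 1 + min over i with p[i]+r[k−i]=r[k] of pieces[k−i].
pieces[9] = 5
pieces[10] = 5
pieces[11] = 6
pieces[12] = 6

6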